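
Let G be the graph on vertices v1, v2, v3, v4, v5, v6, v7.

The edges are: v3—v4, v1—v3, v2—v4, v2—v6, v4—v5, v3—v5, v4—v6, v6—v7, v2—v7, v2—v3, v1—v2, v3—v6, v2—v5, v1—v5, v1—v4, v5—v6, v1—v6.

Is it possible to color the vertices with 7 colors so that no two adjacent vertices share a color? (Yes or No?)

The chromatic number is 6. v1, v2, v3, v4, v5, v6 form a clique, so at least 6 colors are needed.
6 colors suffice: color 1 → {v2}; color 2 → {v6}; color 3 → {v1, v7}; color 4 → {v3}; color 5 → {v5}; color 6 → {v4}.
Since 7 ≥ 6, a proper 7-coloring certainly exists.

Yes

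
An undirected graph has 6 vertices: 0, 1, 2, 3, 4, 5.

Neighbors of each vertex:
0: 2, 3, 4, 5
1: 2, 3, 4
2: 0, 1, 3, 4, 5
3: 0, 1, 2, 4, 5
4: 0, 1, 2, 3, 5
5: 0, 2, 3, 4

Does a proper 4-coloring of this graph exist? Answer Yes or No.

No

0, 2, 3, 4, 5 form a clique, so at least 5 colors are needed.
So 4 colors are not enough.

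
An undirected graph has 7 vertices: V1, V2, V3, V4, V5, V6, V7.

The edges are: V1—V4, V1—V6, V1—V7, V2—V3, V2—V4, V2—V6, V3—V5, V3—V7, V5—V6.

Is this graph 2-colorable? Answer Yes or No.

The cycle V1-V4-V2-V3-V7-V1 has odd length 5, so it cannot be 2-colored; at least 3 colors are needed.
So 2 colors are not enough.

No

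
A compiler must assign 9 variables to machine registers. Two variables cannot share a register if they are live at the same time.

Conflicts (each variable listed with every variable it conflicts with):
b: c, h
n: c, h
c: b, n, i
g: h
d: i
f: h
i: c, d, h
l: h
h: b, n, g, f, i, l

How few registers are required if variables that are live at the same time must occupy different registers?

2

b and h conflict, so at least 2 registers are needed.
A valid assignment using 2 registers: b=2, n=2, c=1, g=2, d=1, f=2, i=2, l=2, h=1. Every pair that conflicts lands in different registers.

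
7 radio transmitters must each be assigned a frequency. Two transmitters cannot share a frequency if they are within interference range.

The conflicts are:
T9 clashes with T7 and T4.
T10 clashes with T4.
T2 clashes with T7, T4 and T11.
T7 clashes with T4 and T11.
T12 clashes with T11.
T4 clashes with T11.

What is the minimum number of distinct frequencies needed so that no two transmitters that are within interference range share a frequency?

4

T2, T7, T4, T11 are mutually in conflict, so at least 4 frequencies are needed.
A valid assignment using 4 frequencies: T9=3, T10=2, T2=4, T7=2, T12=1, T4=1, T11=3. Each listed conflict is separated.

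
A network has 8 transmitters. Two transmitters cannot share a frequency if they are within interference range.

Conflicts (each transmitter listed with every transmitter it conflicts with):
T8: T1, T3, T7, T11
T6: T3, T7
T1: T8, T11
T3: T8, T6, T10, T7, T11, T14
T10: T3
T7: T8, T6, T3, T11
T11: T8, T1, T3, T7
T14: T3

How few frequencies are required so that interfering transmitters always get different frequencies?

T8, T3, T7, T11 all conflict with each other, so at least 4 frequencies are needed.
Using 4 frequencies: T8=4, T6=3, T1=1, T3=1, T10=2, T7=2, T11=3, T14=2. Every pair that conflicts lands in different frequencies.

4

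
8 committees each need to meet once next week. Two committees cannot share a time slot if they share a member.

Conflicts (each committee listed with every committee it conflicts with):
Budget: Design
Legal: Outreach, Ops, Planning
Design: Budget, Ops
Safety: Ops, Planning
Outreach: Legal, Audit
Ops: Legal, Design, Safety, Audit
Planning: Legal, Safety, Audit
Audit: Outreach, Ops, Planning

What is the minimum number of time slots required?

Budget and Design conflict, so at least 2 time slots are needed.
2 time slots suffice: time slot 1 → {Budget, Outreach, Ops, Planning}; time slot 2 → {Legal, Design, Safety, Audit}. Each listed conflict is separated.

2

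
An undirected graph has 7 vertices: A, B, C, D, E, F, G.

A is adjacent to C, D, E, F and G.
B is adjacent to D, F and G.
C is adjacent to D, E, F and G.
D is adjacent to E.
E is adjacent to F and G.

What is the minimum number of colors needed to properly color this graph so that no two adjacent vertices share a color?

4

A, C, D, E form a clique, so at least 4 colors are needed.
4 colors suffice: color 1 → {B, C}; color 2 → {E}; color 3 → {A}; color 4 → {D, F, G}. No two adjacent vertices share a color.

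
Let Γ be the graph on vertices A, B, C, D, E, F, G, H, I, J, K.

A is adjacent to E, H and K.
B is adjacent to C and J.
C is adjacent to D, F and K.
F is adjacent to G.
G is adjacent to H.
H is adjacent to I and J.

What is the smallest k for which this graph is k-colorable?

F and G are adjacent, so at least 2 colors are needed.
2 colors suffice: color red → {A, C, G, I, J}; color blue → {B, D, E, F, H, K}. Each edge has distinct colors on its endpoints.

2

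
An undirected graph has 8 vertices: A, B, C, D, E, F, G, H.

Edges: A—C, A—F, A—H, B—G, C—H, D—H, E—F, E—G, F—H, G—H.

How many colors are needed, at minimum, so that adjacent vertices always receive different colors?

3

A, F, H form a triangle, so at least 3 colors are needed.
3 colors suffice: color 1 → {B, E, H}; color 2 → {C, D, F, G}; color 3 → {A}. Every edge joins two different colors.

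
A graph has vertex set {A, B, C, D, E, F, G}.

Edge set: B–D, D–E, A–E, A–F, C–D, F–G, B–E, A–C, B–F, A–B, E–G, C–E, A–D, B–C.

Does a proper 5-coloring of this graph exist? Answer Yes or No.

The chromatic number is 5. A, B, C, D, E are pairwise adjacent (a clique of size 5), so at least 5 colors are needed.
5 colors suffice: A=blue, B=green, C=yellow, D=purple, E=red, F=red, G=blue.
That is already a proper 5-coloring.

Yes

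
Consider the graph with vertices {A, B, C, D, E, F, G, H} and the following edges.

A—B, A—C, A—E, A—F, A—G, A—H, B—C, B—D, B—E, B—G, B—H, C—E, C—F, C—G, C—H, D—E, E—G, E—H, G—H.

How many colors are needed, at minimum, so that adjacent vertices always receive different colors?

6

A, B, C, E, G, H are mutually adjacent (a clique of size 6), so at least 6 colors are needed.
6 colors suffice: color 1 → {A, D}; color 2 → {E, F}; color 3 → {C}; color 4 → {B}; color 5 → {H}; color 6 → {G}. Every edge joins two different colors.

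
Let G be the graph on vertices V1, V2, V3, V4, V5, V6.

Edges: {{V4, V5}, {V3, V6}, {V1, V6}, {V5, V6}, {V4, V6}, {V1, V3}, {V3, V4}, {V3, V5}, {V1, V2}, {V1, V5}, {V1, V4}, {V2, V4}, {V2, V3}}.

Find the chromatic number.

V1, V3, V4, V5, V6 are pairwise adjacent (a clique of size 5), so at least 5 colors are needed.
5 colors suffice: V1=B, V2=Y, V3=G, V4=R, V5=Y, V6=P. Every edge joins two different colors.

5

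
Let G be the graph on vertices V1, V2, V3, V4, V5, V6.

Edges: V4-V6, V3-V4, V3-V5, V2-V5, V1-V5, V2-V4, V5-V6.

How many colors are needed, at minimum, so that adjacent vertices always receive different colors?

V1 and V5 are adjacent, so at least 2 colors are needed.
2 colors suffice: color R → {V4, V5}; color B → {V1, V2, V3, V6}. Each edge has distinct colors on its endpoints.

2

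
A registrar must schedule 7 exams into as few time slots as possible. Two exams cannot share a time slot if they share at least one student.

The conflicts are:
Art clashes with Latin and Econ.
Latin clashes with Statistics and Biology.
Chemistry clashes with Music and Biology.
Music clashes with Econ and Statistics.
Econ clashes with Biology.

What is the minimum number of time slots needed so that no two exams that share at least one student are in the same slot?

3

The cycle Statistics-Music-Chemistry-Biology-Latin-Statistics has odd length 5, so it cannot be 2-colored; at least 3 time slots are needed.
3 time slots suffice: time slot 1 → {Art, Music, Biology}; time slot 2 → {Latin, Chemistry, Econ}; time slot 3 → {Statistics}. Each listed conflict is separated.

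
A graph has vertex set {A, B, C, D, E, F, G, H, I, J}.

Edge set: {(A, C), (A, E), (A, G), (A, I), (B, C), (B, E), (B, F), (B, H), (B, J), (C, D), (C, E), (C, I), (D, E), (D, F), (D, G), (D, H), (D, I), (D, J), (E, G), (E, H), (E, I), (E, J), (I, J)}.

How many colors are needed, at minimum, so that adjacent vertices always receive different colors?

A, C, E, I form a clique, so at least 4 colors are needed.
4 colors suffice: color 1 → {E, F}; color 2 → {A, B, D}; color 3 → {C, G, H, J}; color 4 → {I}. Every edge joins two different colors.

4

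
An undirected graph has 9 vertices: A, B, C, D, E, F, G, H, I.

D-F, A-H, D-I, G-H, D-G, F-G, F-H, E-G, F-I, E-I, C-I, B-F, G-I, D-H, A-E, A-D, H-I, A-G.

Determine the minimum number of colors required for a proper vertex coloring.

5

D, F, G, H, I form a clique, so at least 5 colors are needed.
5 colors suffice: color 1 → {B, C, G}; color 2 → {A, I}; color 3 → {D, E}; color 4 → {H}; color 5 → {F}. No two adjacent vertices share a color.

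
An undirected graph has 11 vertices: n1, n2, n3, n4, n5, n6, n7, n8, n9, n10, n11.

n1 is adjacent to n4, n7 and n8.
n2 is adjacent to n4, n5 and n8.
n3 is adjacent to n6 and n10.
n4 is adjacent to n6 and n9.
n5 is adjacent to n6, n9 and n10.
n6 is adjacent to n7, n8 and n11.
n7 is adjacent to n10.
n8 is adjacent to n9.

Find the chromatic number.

2

n2 and n5 are adjacent, so at least 2 colors are needed.
One proper 2-coloring: n1=1, n2=1, n3=2, n4=2, n5=2, n6=1, n7=2, n8=2, n9=1, n10=1, n11=2. Every edge joins two different colors.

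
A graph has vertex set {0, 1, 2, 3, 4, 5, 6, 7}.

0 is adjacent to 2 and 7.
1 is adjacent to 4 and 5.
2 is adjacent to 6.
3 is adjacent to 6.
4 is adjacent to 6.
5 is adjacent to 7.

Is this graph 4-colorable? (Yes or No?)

Yes

The chromatic number is 3. The cycle 1-4-6-2-0-7-5-1 has odd length 7, so it cannot be 2-colored; at least 3 colors are needed.
3 colors suffice: color red → {1, 6, 7}; color blue → {2, 3, 4, 5}; color green → {0}.
Since 4 ≥ 3, a proper 4-coloring certainly exists.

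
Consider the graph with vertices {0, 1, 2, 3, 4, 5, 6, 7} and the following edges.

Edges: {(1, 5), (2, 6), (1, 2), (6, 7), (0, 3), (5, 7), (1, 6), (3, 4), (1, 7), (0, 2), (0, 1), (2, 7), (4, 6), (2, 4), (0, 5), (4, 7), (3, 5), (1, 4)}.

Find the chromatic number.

1, 2, 4, 6, 7 form a clique, so at least 5 colors are needed.
5 colors suffice: color red → {1, 3}; color blue → {0, 4}; color green → {2, 5}; color yellow → {7}; color purple → {6}. Each edge has distinct colors on its endpoints.

5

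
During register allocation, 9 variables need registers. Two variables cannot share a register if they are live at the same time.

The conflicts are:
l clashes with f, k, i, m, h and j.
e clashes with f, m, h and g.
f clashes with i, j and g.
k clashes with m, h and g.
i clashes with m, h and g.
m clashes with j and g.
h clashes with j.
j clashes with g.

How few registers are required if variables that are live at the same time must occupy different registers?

e, f, g are mutually in conflict, so at least 3 registers are needed.
Using 3 registers: l=1, e=3, f=2, k=3, i=3, m=2, h=2, j=3, g=1. No two conflicting variables share a register.

3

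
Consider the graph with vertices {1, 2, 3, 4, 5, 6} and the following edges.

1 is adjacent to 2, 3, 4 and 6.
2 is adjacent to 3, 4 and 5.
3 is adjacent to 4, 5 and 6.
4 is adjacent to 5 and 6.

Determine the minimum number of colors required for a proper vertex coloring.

4

1, 3, 4, 6 are mutually adjacent (a clique of size 4), so at least 4 colors are needed.
A valid assignment using 4 colors: 1=d, 2=c, 3=b, 4=a, 5=d, 6=c. No two adjacent vertices share a color.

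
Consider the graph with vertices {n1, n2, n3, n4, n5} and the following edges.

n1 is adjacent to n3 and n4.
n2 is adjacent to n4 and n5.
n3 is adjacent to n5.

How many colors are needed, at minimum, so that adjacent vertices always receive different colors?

The cycle n1-n3-n5-n2-n4-n1 has odd length 5, so it cannot be 2-colored; at least 3 colors are needed.
A valid assignment using 3 colors: n1=green, n2=blue, n3=blue, n4=red, n5=red. No two adjacent vertices share a color.

3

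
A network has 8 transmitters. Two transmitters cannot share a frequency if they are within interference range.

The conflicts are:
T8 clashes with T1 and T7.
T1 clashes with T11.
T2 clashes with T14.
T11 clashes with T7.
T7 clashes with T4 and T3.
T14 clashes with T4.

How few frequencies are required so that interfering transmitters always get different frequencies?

2

T7 and T4 conflict, so at least 2 frequencies are needed.
A valid assignment using 2 frequencies: T8=2, T1=1, T2=2, T11=2, T7=1, T14=1, T4=2, T3=2. No two conflicting transmitters share a frequency.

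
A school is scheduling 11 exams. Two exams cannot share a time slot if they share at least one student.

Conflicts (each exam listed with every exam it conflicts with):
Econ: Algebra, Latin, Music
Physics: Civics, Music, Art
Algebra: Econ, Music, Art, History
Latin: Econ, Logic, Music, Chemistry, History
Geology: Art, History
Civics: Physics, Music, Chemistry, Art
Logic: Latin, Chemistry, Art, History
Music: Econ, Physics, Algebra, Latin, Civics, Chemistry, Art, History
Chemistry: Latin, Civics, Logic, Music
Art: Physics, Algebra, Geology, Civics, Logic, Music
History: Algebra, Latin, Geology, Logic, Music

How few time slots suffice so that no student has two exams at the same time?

4

Physics, Civics, Music, Art are mutually in conflict, so at least 4 time slots are needed.
4 time slots suffice: time slot 1 → {Geology, Logic, Music}; time slot 2 → {Latin, Art}; time slot 3 → {Econ, Civics, History}; time slot 4 → {Physics, Algebra, Chemistry}. Each listed conflict is separated.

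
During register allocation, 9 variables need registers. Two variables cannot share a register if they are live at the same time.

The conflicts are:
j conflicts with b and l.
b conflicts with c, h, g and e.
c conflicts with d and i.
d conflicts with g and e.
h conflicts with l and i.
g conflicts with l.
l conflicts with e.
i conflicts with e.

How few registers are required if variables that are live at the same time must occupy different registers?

2

b and g conflict, so at least 2 registers are needed.
A valid assignment using 2 registers: j=2, b=1, c=2, d=1, h=2, g=2, l=1, i=1, e=2. Every pair that conflicts lands in different registers.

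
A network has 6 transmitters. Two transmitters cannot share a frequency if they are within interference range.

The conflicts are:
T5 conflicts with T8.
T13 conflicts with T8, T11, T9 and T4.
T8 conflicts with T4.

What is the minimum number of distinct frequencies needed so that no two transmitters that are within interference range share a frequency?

3

T13, T8, T4 all conflict with each other, so at least 3 frequencies are needed.
A valid assignment using 3 frequencies: T5=1, T13=1, T8=2, T11=2, T9=2, T4=3. Each listed conflict is separated.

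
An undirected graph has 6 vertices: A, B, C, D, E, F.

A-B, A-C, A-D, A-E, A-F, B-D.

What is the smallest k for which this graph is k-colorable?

A, B, D are pairwise adjacent, so at least 3 colors are needed.
3 colors suffice: color 1 → {A}; color 2 → {B, C, E, F}; color 3 → {D}. Every edge joins two different colors.

3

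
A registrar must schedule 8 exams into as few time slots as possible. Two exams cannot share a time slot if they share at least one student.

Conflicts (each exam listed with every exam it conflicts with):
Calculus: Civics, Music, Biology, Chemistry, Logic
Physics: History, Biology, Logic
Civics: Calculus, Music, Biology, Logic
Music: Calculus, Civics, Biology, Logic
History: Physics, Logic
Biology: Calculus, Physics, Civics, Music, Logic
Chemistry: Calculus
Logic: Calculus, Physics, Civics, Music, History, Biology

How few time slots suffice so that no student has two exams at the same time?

Calculus, Civics, Music, Biology, Logic pairwise conflict, so at least 5 time slots are needed.
5 time slots suffice: Calculus=2, Physics=2, Civics=4, Music=5, History=3, Biology=3, Chemistry=1, Logic=1. Every pair that conflicts lands in different time slots.

5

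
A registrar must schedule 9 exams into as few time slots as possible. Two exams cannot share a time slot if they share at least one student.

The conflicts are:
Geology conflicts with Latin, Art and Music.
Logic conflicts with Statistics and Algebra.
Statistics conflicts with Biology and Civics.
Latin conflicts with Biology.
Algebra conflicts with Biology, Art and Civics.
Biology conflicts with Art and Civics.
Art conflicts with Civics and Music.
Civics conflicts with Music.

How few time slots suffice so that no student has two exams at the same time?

4

Algebra, Biology, Art, Civics are mutually in conflict, so at least 4 time slots are needed.
Using 4 time slots: Geology=2, Logic=1, Statistics=3, Latin=3, Algebra=4, Biology=1, Art=3, Civics=2, Music=1. No two conflicting exams share a time slot.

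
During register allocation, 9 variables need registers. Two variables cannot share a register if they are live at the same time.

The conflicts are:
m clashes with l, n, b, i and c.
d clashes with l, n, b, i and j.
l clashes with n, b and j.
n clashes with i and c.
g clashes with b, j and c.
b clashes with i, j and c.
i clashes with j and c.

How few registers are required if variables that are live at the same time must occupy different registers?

4

d, b, i, j are mutually in conflict, so at least 4 registers are needed.
A valid assignment using 4 registers: m=4, d=4, l=2, n=1, g=2, b=1, i=2, j=3, c=3. No two conflicting variables share a register.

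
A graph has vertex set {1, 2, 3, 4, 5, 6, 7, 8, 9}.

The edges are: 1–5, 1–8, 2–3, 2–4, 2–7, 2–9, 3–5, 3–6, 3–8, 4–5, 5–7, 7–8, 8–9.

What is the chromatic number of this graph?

2

3 and 6 are adjacent, so at least 2 colors are needed.
2 colors suffice: 1=red, 2=blue, 3=red, 4=red, 5=blue, 6=blue, 7=red, 8=blue, 9=red. Each edge has distinct colors on its endpoints.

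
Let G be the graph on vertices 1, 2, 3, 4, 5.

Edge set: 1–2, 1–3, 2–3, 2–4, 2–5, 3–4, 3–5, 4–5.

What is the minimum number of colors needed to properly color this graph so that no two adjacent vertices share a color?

4

2, 3, 4, 5 are pairwise adjacent (a clique of size 4), so at least 4 colors are needed.
One proper 4-coloring: 1=green, 2=red, 3=blue, 4=green, 5=yellow. Every edge joins two different colors.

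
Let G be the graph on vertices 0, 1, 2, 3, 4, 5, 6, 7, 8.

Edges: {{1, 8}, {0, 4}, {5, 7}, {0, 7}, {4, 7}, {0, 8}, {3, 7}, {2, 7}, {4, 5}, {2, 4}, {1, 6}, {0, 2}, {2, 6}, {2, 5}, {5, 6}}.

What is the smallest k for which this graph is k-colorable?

4

0, 2, 4, 7 are pairwise adjacent (a clique of size 4), so at least 4 colors are needed.
4 colors suffice: 0=yellow, 1=red, 2=red, 3=red, 4=green, 5=yellow, 6=blue, 7=blue, 8=blue. Each edge has distinct colors on its endpoints.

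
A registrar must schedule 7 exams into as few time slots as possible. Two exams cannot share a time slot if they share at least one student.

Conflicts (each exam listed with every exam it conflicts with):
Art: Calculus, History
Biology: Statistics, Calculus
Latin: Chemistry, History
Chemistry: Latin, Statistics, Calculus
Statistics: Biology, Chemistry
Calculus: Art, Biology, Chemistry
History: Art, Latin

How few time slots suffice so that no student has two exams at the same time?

3

The cycle Art-Calculus-Chemistry-Latin-History-Art has odd length 5, so it cannot be 2-colored; at least 3 time slots are needed.
3 time slots suffice: time slot 1 → {Biology, Chemistry, History}; time slot 2 → {Latin, Statistics, Calculus}; time slot 3 → {Art}. Every pair that conflicts lands in different time slots.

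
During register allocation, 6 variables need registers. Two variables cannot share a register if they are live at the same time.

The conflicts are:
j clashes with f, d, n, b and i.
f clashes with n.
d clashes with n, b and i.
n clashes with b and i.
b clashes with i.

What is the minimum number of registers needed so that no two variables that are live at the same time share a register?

5

j, d, n, b, i all conflict with each other, so at least 5 registers are needed.
5 registers suffice: register 1 → {n}; register 2 → {j}; register 3 → {f, i}; register 4 → {b}; register 5 → {d}. Every pair that conflicts lands in different registers.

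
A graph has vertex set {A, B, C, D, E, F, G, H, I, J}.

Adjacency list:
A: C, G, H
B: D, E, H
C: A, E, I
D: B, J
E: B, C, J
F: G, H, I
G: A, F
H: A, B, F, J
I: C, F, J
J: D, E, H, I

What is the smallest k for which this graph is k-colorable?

The cycle J-H-A-C-I-J has odd length 5, so it cannot be 2-colored; at least 3 colors are needed.
3 colors suffice: A=1, B=1, C=3, D=2, E=2, F=1, G=2, H=2, I=2, J=1. No two adjacent vertices share a color.

3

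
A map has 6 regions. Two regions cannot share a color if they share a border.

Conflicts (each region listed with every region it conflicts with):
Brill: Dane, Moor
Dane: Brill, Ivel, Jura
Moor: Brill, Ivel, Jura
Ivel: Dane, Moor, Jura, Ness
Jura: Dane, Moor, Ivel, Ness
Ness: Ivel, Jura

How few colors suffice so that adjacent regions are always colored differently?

3

Moor, Ivel, Jura are mutually in conflict, so at least 3 colors are needed.
3 colors suffice: color 1 → {Brill, Jura}; color 2 → {Ivel}; color 3 → {Dane, Moor, Ness}. Each listed conflict is separated.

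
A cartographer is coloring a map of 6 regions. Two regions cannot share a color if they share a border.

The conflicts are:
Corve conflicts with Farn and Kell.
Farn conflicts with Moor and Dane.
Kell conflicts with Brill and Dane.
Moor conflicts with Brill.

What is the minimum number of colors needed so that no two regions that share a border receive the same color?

The cycle Moor-Brill-Kell-Dane-Farn-Moor has odd length 5, so it cannot be 2-colored; at least 3 colors are needed.
3 colors suffice: Corve=2, Farn=1, Kell=1, Moor=3, Brill=2, Dane=2. No two conflicting regions share a color.

3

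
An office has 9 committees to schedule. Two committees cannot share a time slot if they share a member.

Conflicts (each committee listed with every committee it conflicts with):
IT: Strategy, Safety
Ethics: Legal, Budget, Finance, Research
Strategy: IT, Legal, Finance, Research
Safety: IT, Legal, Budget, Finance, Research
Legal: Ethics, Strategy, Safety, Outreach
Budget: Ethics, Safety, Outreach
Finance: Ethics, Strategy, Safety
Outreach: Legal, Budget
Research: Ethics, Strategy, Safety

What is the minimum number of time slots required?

IT and Strategy conflict, so at least 2 time slots are needed.
2 time slots suffice: IT=2, Ethics=1, Strategy=1, Safety=1, Legal=2, Budget=2, Finance=2, Outreach=1, Research=2. Every pair that conflicts lands in different time slots.

2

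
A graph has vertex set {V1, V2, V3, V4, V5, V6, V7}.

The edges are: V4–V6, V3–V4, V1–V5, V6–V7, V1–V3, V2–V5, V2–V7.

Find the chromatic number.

3

The cycle V7-V2-V5-V1-V3-V4-V6-V7 has odd length 7, so it cannot be 2-colored; at least 3 colors are needed.
One proper 3-coloring: V1=1, V2=1, V3=2, V4=1, V5=2, V6=2, V7=3. No two adjacent vertices share a color.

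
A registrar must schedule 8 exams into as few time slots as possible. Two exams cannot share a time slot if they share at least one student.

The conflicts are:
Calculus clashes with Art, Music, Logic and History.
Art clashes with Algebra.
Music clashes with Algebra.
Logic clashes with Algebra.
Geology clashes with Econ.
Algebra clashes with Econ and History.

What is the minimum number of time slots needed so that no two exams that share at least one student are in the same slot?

2

Calculus and Art conflict, so at least 2 time slots are needed.
A valid assignment using 2 time slots: Calculus=1, Art=2, Music=2, Logic=2, Geology=1, Algebra=1, Econ=2, History=2. No two conflicting exams share a time slot.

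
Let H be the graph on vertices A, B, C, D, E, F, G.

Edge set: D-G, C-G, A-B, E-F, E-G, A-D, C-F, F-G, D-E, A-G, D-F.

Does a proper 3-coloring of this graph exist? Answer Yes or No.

No

D, E, F, G are pairwise adjacent (a clique of size 4), so at least 4 colors are needed.
So 3 colors are not enough.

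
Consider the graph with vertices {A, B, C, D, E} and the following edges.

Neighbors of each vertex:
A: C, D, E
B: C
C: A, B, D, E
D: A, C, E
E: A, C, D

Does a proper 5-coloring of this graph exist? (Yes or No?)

The chromatic number is 4. A, C, D, E form a clique, so at least 4 colors are needed.
4 colors suffice: color 1 → {C}; color 2 → {B, E}; color 3 → {D}; color 4 → {A}.
Since 5 ≥ 4, a proper 5-coloring certainly exists.

Yes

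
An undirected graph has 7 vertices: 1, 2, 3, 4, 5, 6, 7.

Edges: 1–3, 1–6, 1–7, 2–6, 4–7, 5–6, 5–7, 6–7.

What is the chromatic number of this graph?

3

5, 6, 7 form a triangle, so at least 3 colors are needed.
A valid assignment using 3 colors: 1=c, 2=b, 3=a, 4=a, 5=c, 6=a, 7=b. Every edge joins two different colors.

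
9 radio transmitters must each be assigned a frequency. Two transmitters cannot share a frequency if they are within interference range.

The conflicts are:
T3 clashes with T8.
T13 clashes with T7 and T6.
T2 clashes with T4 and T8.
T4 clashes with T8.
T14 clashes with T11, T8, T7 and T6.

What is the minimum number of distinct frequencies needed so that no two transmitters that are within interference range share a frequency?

3

T2, T4, T8 pairwise conflict, so at least 3 frequencies are needed.
3 frequencies suffice: T3=2, T13=2, T2=3, T4=2, T14=2, T11=1, T8=1, T7=1, T6=1. Every pair that conflicts lands in different frequencies.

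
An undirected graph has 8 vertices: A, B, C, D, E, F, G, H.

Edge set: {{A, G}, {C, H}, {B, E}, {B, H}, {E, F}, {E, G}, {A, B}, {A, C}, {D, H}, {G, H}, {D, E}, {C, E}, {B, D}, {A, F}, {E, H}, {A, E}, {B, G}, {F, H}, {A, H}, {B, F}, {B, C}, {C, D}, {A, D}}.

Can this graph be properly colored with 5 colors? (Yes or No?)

A, B, C, D, E, H form a clique, so at least 6 colors are needed.
So 5 colors are not enough.

No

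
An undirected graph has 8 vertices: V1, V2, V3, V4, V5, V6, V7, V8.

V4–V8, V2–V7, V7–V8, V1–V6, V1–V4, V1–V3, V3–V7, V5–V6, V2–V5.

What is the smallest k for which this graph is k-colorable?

3

The cycle V7-V3-V1-V4-V8-V7 has odd length 5, so it cannot be 2-colored; at least 3 colors are needed.
3 colors suffice: color 1 → {V1, V5, V7}; color 2 → {V2, V3, V6, V8}; color 3 → {V4}. Every edge joins two different colors.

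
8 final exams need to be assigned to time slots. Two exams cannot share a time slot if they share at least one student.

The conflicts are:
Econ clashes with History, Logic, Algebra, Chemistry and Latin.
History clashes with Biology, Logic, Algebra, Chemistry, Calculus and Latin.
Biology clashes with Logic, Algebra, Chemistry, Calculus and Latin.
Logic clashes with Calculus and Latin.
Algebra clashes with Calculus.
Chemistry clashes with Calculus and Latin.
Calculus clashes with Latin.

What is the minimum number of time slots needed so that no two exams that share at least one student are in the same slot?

History, Biology, Logic, Calculus, Latin pairwise conflict, so at least 5 time slots are needed.
5 time slots suffice: time slot 1 → {History}; time slot 2 → {Econ, Biology}; time slot 3 → {Algebra, Latin}; time slot 4 → {Calculus}; time slot 5 → {Logic, Chemistry}. Each listed conflict is separated.

5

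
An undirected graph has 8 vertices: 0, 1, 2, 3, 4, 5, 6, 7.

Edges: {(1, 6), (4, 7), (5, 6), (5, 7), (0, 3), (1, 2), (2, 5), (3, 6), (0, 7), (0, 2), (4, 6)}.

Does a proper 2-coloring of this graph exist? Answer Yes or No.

The cycle 6-5-7-0-3-6 has odd length 5, so it cannot be 2-colored; at least 3 colors are needed.
So 2 colors are not enough.

No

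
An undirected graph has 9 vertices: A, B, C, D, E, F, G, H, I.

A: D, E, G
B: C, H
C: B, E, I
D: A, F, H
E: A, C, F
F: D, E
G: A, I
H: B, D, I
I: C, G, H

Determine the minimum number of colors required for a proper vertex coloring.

3

The cycle D-A-G-I-H-D has odd length 5, so it cannot be 2-colored; at least 3 colors are needed.
3 colors suffice: color 1 → {A, C, F, H}; color 2 → {B, D, E, I}; color 3 → {G}. Each edge has distinct colors on its endpoints.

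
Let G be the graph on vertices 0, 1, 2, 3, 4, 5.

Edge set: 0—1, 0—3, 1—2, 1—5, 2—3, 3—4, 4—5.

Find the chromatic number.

The cycle 1-2-3-4-5-1 has odd length 5, so it cannot be 2-colored; at least 3 colors are needed.
A valid assignment using 3 colors: 0=blue, 1=red, 2=blue, 3=red, 4=green, 5=blue. No two adjacent vertices share a color.

3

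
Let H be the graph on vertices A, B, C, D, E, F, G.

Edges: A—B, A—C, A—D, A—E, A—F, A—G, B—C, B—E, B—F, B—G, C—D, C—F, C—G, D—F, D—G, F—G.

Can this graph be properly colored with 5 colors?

Yes

The chromatic number is 5. A, C, D, F, G are pairwise adjacent (a clique of size 5), so at least 5 colors are needed.
5 colors suffice: color 1 → {A}; color 2 → {C, E}; color 3 → {B, D}; color 4 → {F}; color 5 → {G}.
That is already a proper 5-coloring.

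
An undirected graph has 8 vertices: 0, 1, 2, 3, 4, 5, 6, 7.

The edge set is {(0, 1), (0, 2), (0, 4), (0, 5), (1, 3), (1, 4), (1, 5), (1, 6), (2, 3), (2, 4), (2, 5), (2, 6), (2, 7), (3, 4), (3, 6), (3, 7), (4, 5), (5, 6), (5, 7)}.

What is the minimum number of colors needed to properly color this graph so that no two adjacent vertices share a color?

0, 1, 4, 5 are pairwise adjacent (a clique of size 4), so at least 4 colors are needed.
4 colors suffice: color red → {3, 5}; color blue → {1, 2}; color green → {4, 6, 7}; color yellow → {0}. Each edge has distinct colors on its endpoints.

4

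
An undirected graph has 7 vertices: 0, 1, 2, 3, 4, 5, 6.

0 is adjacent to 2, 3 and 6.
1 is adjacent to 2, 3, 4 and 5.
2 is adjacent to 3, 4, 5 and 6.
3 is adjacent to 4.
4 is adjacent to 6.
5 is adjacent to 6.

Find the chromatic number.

4

1, 2, 3, 4 are mutually adjacent (a clique of size 4), so at least 4 colors are needed.
A valid assignment using 4 colors: 0=yellow, 1=blue, 2=red, 3=green, 4=yellow, 5=green, 6=blue. Every edge joins two different colors.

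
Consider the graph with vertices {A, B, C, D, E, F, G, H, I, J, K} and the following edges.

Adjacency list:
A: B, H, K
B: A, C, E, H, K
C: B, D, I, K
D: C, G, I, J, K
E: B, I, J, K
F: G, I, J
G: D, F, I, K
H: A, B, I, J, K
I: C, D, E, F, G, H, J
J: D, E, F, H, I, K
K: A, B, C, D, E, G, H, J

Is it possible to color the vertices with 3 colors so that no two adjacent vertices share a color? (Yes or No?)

No

A, B, H, K are pairwise adjacent (a clique of size 4), so at least 4 colors are needed.
So 3 colors are not enough.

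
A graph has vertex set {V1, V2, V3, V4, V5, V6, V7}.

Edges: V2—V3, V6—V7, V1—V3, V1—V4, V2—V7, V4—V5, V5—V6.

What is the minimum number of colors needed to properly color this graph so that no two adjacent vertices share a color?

3

The cycle V6-V7-V2-V3-V1-V4-V5-V6 has odd length 7, so it cannot be 2-colored; at least 3 colors are needed.
3 colors suffice: V1=green, V2=blue, V3=red, V4=blue, V5=red, V6=blue, V7=red. Each edge has distinct colors on its endpoints.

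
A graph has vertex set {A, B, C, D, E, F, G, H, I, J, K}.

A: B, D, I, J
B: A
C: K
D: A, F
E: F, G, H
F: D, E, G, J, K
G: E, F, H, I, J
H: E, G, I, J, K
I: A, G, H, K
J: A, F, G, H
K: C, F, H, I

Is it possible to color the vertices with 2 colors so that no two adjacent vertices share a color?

H, I, K are mutually adjacent, so at least 3 colors are needed.
So 2 colors are not enough.

No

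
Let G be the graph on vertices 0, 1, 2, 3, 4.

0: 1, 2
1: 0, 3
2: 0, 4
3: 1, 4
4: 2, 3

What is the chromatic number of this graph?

3

The cycle 3-4-2-0-1-3 has odd length 5, so it cannot be 2-colored; at least 3 colors are needed.
3 colors suffice: color red → {2, 3}; color blue → {1, 4}; color green → {0}. No two adjacent vertices share a color.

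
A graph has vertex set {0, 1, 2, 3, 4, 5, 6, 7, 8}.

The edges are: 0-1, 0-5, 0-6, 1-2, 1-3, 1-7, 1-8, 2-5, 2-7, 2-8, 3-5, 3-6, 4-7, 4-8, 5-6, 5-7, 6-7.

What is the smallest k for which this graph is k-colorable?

3

3, 5, 6 are mutually adjacent, so at least 3 colors are needed.
One proper 3-coloring: 0=blue, 1=red, 2=green, 3=blue, 4=red, 5=red, 6=green, 7=blue, 8=blue. Each edge has distinct colors on its endpoints.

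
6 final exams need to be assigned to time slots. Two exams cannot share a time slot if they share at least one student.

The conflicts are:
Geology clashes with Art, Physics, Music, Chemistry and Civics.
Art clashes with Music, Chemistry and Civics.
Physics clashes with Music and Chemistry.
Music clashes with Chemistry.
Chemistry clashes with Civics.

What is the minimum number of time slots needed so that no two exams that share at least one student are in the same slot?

Geology, Physics, Music, Chemistry pairwise conflict, so at least 4 time slots are needed.
4 time slots suffice: time slot 1 → {Chemistry}; time slot 2 → {Geology}; time slot 3 → {Art, Physics}; time slot 4 → {Music, Civics}. No two conflicting exams share a time slot.

4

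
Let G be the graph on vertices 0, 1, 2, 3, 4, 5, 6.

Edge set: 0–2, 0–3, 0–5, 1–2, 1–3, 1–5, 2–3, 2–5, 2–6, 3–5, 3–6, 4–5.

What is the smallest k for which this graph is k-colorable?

4

1, 2, 3, 5 are pairwise adjacent (a clique of size 4), so at least 4 colors are needed.
A valid assignment using 4 colors: 0=d, 1=d, 2=a, 3=b, 4=a, 5=c, 6=c. Each edge has distinct colors on its endpoints.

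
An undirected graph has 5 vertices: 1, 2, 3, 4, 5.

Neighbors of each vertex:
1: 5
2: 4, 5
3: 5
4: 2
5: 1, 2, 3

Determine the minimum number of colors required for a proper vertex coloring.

1 and 5 are adjacent, so at least 2 colors are needed.
2 colors suffice: color a → {4, 5}; color b → {1, 2, 3}. Every edge joins two different colors.

2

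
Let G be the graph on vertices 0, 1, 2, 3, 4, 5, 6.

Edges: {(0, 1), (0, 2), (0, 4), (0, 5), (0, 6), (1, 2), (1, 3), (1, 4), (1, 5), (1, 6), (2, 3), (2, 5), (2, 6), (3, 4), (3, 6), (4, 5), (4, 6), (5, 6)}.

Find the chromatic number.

0, 1, 4, 5, 6 are pairwise adjacent (a clique of size 5), so at least 5 colors are needed.
A valid assignment using 5 colors: 0=e, 1=b, 2=c, 3=d, 4=c, 5=d, 6=a. Every edge joins two different colors.

5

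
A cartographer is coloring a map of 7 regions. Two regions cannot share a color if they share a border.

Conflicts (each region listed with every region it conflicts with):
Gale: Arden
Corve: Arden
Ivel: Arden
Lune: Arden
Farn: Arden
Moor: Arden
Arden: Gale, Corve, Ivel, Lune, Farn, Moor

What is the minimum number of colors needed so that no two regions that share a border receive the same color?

2

Corve and Arden conflict, so at least 2 colors are needed.
2 colors suffice: color 1 → {Arden}; color 2 → {Gale, Corve, Ivel, Lune, Farn, Moor}. Each listed conflict is separated.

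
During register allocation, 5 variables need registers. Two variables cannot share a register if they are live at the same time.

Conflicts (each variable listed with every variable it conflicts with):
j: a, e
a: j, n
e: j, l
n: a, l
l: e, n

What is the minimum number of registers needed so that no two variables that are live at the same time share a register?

3

The cycle n-l-e-j-a-n has odd length 5, so it cannot be 2-colored; at least 3 registers are needed.
Using 3 registers: j=2, a=1, e=1, n=3, l=2. Every pair that conflicts lands in different registers.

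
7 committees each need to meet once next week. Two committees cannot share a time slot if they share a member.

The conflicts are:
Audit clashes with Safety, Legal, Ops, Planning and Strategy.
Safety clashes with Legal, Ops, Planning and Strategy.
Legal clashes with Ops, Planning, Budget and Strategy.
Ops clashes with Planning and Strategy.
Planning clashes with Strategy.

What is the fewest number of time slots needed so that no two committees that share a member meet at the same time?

Audit, Safety, Legal, Ops, Planning, Strategy are mutually in conflict, so at least 6 time slots are needed.
6 time slots suffice: Audit=2, Safety=4, Legal=1, Ops=5, Planning=3, Budget=2, Strategy=6. No two conflicting committees share a time slot.

6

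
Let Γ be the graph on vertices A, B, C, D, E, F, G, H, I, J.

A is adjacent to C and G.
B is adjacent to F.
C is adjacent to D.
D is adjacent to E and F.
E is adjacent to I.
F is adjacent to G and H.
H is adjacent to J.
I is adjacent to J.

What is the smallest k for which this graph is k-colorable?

3

The cycle G-F-D-C-A-G has odd length 5, so it cannot be 2-colored; at least 3 colors are needed.
One proper 3-coloring: A=3, B=2, C=1, D=2, E=3, F=1, G=2, H=3, I=1, J=2. Each edge has distinct colors on its endpoints.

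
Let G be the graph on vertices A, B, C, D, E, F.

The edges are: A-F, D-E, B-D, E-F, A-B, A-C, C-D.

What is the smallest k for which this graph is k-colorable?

The cycle F-A-B-D-E-F has odd length 5, so it cannot be 2-colored; at least 3 colors are needed.
3 colors suffice: color 1 → {A, D}; color 2 → {B, C, E}; color 3 → {F}. Every edge joins two different colors.

3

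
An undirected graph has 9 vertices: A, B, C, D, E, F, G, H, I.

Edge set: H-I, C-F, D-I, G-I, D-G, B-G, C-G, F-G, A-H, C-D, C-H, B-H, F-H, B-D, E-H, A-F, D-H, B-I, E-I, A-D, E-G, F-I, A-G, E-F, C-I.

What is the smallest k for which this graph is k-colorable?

C, F, G, I form a clique, so at least 4 colors are needed.
4 colors suffice: color 1 → {G, H}; color 2 → {A, I}; color 3 → {D, F}; color 4 → {B, C, E}. No two adjacent vertices share a color.

4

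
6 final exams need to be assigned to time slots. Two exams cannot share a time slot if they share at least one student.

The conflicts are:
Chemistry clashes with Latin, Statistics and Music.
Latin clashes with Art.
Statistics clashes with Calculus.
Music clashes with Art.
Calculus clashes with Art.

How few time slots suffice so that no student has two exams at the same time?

3

The cycle Chemistry-Statistics-Calculus-Art-Music-Chemistry has odd length 5, so it cannot be 2-colored; at least 3 time slots are needed.
3 time slots suffice: time slot 1 → {Chemistry, Art}; time slot 2 → {Latin, Music, Calculus}; time slot 3 → {Statistics}. Each listed conflict is separated.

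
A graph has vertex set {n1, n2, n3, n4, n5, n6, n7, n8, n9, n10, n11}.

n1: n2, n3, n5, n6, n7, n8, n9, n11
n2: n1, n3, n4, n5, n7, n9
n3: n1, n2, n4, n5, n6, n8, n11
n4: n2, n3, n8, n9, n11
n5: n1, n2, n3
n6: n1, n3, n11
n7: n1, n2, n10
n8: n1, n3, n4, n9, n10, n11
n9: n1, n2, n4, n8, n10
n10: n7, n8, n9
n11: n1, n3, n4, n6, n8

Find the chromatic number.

4

n1, n2, n3, n5 are pairwise adjacent (a clique of size 4), so at least 4 colors are needed.
4 colors suffice: n1=red, n2=green, n3=blue, n4=red, n5=yellow, n6=green, n7=blue, n8=green, n9=blue, n10=red, n11=yellow. Each edge has distinct colors on its endpoints.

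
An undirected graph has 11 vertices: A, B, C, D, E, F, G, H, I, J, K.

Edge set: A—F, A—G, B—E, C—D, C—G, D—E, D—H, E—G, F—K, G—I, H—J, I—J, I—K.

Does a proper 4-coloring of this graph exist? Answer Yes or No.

Yes

The chromatic number is 3. The cycle A-G-I-K-F-A has odd length 5, so it cannot be 2-colored; at least 3 colors are needed.
A valid assignment using 3 colors: A=blue, B=red, C=blue, D=red, E=blue, F=red, G=red, H=blue, I=blue, J=red, K=green.
Since 4 ≥ 3, a proper 4-coloring certainly exists.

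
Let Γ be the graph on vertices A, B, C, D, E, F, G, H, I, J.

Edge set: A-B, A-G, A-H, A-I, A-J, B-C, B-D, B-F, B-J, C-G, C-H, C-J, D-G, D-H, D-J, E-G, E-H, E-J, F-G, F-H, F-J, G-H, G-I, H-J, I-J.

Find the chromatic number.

3

D, G, H form a triangle, so at least 3 colors are needed.
A valid assignment using 3 colors: A=green, B=blue, C=green, D=green, E=green, F=green, G=red, H=blue, I=blue, J=red. Each edge has distinct colors on its endpoints.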